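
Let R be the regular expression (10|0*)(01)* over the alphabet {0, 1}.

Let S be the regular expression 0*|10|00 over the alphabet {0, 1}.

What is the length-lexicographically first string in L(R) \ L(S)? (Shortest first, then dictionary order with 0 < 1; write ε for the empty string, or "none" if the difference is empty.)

01

The string 01 is accepted by R but not by S.
No shorter string lies in the difference, and 01 is the lexicographically first length-2 string in L(R) \ L(S).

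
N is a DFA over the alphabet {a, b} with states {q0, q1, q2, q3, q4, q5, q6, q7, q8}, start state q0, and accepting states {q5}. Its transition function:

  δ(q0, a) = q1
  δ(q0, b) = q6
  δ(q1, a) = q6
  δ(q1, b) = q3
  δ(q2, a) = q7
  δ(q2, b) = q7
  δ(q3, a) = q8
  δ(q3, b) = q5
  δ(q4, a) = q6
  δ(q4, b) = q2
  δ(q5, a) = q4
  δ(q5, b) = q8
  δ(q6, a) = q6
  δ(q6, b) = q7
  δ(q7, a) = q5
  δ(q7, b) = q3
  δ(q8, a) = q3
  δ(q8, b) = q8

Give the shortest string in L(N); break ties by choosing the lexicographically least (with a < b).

A breadth-first search from q0 reaches an accepting state first via the path q0 → q1 → q3 → q5 on input abb.
No string of length < 3 is accepted (BFS exhausts all shorter strings without reaching an accepting state), and abb is the lexicographically least accepting string of length 3.

abb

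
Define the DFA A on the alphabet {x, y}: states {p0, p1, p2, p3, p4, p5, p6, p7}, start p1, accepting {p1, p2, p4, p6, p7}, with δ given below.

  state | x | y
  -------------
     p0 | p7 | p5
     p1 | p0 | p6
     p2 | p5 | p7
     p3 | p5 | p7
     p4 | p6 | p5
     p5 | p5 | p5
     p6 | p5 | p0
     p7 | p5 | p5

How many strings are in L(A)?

The useful subgraph on states {p0, p1, p6, p7} is acyclic, so L(A) is finite; the longest accepting path visits 4 useful states, giving maximum string length 3.
Counting accepting paths from p1 by length: 1 of length 0, 1 of length 1, 1 of length 2, 1 of length 3. Total 4.

4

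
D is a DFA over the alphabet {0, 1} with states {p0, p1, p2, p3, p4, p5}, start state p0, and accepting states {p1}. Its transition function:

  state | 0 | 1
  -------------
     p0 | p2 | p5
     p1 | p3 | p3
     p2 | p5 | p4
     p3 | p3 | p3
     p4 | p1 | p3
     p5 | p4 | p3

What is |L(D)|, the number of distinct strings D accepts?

3

The useful subgraph on states {p0, p1, p2, p4, p5} is acyclic, so L(D) is finite; the longest accepting path visits 5 useful states, giving maximum string length 4.
Counting accepting paths from p0 by length: 2 of length 3, 1 of length 4. Total 3.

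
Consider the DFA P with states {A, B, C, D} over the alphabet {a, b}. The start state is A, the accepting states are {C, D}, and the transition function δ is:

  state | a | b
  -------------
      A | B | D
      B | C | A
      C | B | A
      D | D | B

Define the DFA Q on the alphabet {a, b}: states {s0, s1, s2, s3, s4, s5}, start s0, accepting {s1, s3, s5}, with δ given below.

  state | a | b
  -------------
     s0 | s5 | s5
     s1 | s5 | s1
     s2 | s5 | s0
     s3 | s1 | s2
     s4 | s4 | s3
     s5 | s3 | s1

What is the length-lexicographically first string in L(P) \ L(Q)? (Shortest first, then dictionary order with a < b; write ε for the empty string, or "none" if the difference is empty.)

aabb

The string aabb is accepted by P but not by Q.
No shorter string lies in the difference, and aabb is the lexicographically first length-4 string in L(P) \ L(Q).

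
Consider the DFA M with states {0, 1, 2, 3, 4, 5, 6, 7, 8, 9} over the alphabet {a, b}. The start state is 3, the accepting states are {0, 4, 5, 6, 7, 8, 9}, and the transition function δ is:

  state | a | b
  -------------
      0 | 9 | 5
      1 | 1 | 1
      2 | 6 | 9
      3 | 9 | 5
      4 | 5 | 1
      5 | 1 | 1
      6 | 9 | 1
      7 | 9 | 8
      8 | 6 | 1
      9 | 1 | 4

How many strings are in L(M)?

The useful subgraph on states {3, 4, 5, 9} is acyclic, so L(M) is finite; the longest accepting path visits 4 useful states, giving maximum string length 3.
Counting accepting paths from 3 by length: 2 of length 1, 1 of length 2, 1 of length 3. Total 4.

4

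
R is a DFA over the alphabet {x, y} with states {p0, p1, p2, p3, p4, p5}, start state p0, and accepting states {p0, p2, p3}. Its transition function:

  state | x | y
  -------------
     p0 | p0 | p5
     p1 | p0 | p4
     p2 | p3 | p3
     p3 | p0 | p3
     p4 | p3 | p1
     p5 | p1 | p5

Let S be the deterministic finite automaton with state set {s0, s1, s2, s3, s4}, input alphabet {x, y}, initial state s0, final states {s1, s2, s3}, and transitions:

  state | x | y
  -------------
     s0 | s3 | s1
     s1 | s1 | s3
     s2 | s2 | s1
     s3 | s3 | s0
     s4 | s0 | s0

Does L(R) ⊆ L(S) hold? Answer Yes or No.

No

The empty string ε is in L(R) but not in L(S).
So L(R) ⊄ L(S).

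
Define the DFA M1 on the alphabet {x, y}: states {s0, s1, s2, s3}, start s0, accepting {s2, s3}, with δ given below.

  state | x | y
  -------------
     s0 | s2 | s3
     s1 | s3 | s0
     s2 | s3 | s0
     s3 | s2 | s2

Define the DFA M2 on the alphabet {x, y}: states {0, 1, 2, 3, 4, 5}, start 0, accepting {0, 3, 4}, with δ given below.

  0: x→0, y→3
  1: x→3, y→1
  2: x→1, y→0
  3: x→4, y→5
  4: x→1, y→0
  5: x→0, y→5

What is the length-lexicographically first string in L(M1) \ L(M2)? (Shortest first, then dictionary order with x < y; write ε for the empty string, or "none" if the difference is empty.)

yy

The string yy is accepted by M1 but not by M2.
No shorter string lies in the difference, and yy is the lexicographically first length-2 string in L(M1) \ L(M2).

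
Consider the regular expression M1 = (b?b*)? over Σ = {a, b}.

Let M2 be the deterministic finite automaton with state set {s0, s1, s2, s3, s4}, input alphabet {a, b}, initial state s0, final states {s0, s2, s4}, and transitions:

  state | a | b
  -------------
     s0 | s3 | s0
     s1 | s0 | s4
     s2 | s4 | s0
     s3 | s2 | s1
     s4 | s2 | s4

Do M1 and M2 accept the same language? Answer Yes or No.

No

The string aa is accepted by M2 but rejected by M1.
So L(M1) ≠ L(M2).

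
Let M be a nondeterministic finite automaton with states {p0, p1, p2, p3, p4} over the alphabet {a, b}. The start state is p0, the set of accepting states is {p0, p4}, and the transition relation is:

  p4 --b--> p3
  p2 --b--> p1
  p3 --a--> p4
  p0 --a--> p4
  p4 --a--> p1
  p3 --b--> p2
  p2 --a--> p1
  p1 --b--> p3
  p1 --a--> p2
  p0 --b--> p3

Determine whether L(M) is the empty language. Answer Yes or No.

No

The empty string ε is accepted: the run p0 ends in the accepting state p0.
Since at least one string is accepted, L(M) is not empty.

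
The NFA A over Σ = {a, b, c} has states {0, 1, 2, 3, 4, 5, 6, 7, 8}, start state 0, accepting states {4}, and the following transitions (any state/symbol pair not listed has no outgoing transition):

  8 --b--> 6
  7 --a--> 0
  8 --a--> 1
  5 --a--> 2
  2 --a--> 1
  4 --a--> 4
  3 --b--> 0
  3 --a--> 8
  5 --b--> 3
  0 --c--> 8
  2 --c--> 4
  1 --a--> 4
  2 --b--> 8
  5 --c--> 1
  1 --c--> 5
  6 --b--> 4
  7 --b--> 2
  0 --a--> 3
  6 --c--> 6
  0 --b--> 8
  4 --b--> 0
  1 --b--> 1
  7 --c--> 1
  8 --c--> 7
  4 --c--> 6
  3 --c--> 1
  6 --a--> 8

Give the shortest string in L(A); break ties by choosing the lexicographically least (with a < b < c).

aca

A breadth-first search from 0 reaches an accepting state first via the path 0 → 3 → 1 → 4 on input aca.
No string of length < 3 is accepted (BFS exhausts all shorter strings without reaching an accepting state), and aca is the lexicographically least accepting string of length 3.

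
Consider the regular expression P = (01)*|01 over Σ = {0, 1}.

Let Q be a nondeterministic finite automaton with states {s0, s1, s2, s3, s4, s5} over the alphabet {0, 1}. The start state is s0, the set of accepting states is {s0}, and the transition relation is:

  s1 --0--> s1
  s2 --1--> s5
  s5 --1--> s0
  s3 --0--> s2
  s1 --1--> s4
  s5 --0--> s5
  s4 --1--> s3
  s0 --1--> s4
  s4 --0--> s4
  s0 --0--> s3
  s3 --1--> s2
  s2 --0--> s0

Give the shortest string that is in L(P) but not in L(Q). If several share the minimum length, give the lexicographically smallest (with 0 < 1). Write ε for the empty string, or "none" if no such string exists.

01

The string 01 is accepted by P but not by Q.
No shorter string lies in the difference, and 01 is the lexicographically first length-2 string in L(P) \ L(Q).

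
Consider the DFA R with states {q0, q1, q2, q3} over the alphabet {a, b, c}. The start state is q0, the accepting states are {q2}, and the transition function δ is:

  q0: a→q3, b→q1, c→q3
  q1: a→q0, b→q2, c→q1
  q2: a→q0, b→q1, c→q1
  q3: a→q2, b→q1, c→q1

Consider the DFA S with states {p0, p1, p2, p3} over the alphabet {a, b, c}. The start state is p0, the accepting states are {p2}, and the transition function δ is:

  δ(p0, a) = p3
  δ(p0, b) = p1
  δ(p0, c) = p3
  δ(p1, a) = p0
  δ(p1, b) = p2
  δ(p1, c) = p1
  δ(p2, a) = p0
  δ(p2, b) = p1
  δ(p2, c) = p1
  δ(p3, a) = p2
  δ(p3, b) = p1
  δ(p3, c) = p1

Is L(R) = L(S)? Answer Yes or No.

Yes

Exploring the product automaton R × S from the start pair (q0, p0), following both machines on each input symbol, reaches 4 state pairs: (q0, p0), (q3, p3), (q1, p1), (q2, p2).
R accepts in {q2} and S accepts in {p2}. In every reachable pair the two components are either both accepting — (q2, p2) — or both non-accepting, so no string is accepted by exactly one of the machines: L(R) \ L(S) and L(S) \ L(R) are both empty.
Hence every string is accepted by R iff it is accepted by S, and the two languages coincide.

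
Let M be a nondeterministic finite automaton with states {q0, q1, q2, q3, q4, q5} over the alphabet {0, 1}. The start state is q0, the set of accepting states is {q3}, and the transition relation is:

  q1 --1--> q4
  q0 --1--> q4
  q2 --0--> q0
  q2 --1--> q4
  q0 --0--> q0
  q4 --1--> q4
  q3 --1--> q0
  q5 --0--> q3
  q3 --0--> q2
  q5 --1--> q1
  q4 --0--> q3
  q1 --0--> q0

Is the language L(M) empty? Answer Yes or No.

No

The string 10 is accepted: the run q0 → q4 → q3 ends in the accepting state q3.
Since at least one string is accepted, L(M) is not empty.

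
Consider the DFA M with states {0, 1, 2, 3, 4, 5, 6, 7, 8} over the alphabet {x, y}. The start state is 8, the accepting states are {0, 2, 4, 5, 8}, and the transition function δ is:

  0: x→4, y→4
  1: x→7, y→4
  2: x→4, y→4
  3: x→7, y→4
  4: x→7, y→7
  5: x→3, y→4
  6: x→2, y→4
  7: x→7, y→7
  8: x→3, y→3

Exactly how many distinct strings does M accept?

The useful subgraph on states {3, 4, 8} is acyclic, so L(M) is finite; the longest accepting path visits 3 useful states, giving maximum string length 2.
Counting accepting paths from 8 by length: 1 of length 0, 2 of length 2. Total 3.

3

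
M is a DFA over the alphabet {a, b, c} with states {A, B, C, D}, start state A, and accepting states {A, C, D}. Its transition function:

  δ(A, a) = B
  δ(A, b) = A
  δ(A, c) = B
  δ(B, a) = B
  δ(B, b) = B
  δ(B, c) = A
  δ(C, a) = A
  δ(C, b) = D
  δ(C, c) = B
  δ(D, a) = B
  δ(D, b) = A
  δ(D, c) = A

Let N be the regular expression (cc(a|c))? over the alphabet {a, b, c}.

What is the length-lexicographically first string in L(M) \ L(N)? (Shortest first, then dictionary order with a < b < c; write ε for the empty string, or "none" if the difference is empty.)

The string b is accepted by M but not by N.
No shorter string lies in the difference, and b is the lexicographically first length-1 string in L(M) \ L(N).

b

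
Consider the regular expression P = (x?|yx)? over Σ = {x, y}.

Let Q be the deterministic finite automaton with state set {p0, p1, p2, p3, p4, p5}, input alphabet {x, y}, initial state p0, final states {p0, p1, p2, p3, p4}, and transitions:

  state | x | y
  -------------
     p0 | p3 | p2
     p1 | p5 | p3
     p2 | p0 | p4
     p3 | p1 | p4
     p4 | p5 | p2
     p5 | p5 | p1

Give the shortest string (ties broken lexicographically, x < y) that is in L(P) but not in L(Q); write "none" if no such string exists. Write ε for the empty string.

none

Converting the expression P to a DFA (subset construction, then merging equivalent states) gives the minimal DFA with states {r0, r1, r2, r3}, start state r0, accepting states {r0, r1} and transitions r0: x→r1, y→r2; r1: x→r3, y→r3; r2: x→r1, y→r3; r3: x→r3, y→r3.
Exploring the product automaton P × Q from the start pair (r0, p0), following both machines on each input symbol, reaches 10 state pairs: (r0, p0), (r1, p3), (r2, p2), (r3, p1), (r3, p4), (r1, p0), (r3, p5), (r3, p3), (r3, p2), (r3, p0).
P accepts in {r0, r1} and Q accepts in {p0, p1, p2, p3, p4}. The reachable pairs whose P-component is accepting are (r0, p0), (r1, p3), (r1, p0); in each of them the Q-component is accepting too, so the product for L(P) \ L(Q) (P-component accepting, Q-component rejecting) has no reachable accepting pair and the difference is empty.
So every string accepted by P is also accepted by Q: L(P) \ L(Q) = ∅ and there is no such string.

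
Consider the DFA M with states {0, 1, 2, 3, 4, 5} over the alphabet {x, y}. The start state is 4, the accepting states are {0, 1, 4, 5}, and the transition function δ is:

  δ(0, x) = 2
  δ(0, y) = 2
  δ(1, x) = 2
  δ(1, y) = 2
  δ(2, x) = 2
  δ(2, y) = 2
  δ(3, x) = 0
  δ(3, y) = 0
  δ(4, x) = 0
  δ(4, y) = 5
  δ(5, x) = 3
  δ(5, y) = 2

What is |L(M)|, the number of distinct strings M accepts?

The useful subgraph on states {0, 3, 4, 5} is acyclic, so L(M) is finite; the longest accepting path visits 4 useful states, giving maximum string length 3.
Counting accepting paths from 4 by length: 1 of length 0, 2 of length 1, 2 of length 3. Total 5.

5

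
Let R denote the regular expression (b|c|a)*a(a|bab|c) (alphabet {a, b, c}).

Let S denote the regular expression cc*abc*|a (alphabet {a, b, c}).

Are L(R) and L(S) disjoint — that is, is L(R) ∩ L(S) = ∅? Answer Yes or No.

Converting the expression R to a DFA (subset construction, then merging equivalent states) gives the minimal DFA with states {r0, r1, r2, r3, r4, r5, r6}, start state r0, accepting states {r2, r4, r6} and transitions r0: a→r1, b→r0, c→r0; r1: a→r2, b→r3, c→r4; r2: a→r2, b→r3, c→r4; r3: a→r5, b→r0, c→r0; r4: a→r1, b→r0, c→r0; r5: a→r2, b→r6, c→r4; r6: a→r5, b→r0, c→r0.
Converting the expression S to a DFA (subset construction, then merging equivalent states) gives the minimal DFA with states {s0, s1, s2, s3, s4, s5}, start state s0, accepting states {s1, s5} and transitions s0: a→s1, b→s2, c→s3; s1: a→s2, b→s2, c→s2; s2: a→s2, b→s2, c→s2; s3: a→s4, b→s2, c→s3; s4: a→s2, b→s5, c→s2; s5: a→s2, b→s2, c→s5.
Exploring the product automaton R × S from the start pair (r0, s0), following both machines on each input symbol, reaches 13 state pairs: (r0, s0), (r1, s1), (r0, s2), (r0, s3), (r2, s2), (r3, s2), (r4, s2), (r1, s2), (r1, s4), (r5, s2), (r3, s5), (r6, s2), (r0, s5).
R accepts in {r2, r4, r6} and S accepts in {s1, s5}; no reachable pair has both components accepting, so no string drives both machines to acceptance simultaneously and L(R) ∩ L(S) = ∅.
So no string is accepted by both, and the intersection is empty.

Yes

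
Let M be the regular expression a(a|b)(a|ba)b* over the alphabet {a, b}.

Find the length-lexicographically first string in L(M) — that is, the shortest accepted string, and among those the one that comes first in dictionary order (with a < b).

aaa

By inspection of the expression, no string of length less than 3 matches, and aaa is the lexicographically first match of length 3.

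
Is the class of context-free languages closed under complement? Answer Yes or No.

CFLs are closed under union, so if they were also closed under complement they would be closed under intersection by De Morgan (L₁ ∩ L₂ is the complement of the union of the complements). But {aⁿbⁿcᵐ} ∩ {aᵐbⁿcⁿ} = {aⁿbⁿcⁿ} is not context-free although both operands are.

No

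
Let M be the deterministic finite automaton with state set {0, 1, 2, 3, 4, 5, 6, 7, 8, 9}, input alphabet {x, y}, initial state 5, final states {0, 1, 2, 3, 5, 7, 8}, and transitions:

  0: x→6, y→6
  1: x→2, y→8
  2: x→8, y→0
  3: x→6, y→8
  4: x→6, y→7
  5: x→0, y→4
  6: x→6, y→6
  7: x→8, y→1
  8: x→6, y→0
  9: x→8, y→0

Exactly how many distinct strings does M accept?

The useful subgraph on states {0, 1, 2, 4, 5, 7, 8} is acyclic, so L(M) is finite; the longest accepting path visits 7 useful states, giving maximum string length 6.
Counting accepting paths from 5 by length: 1 of length 0, 1 of length 1, 1 of length 2, 2 of length 3, 3 of length 4, 3 of length 5, 1 of length 6. Total 12.

12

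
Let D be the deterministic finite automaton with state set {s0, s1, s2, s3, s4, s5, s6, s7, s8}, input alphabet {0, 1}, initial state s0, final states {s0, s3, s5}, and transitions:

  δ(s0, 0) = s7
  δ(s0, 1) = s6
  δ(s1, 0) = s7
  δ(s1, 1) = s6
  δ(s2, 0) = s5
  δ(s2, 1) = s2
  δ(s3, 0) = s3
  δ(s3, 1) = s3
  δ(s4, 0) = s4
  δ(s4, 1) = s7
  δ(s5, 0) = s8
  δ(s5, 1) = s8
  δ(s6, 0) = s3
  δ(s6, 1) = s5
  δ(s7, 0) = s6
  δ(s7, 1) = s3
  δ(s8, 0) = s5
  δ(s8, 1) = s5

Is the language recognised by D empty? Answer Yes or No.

The empty string ε is accepted: the run s0 ends in the accepting state s0.
Since at least one string is accepted, L(D) is not empty.

No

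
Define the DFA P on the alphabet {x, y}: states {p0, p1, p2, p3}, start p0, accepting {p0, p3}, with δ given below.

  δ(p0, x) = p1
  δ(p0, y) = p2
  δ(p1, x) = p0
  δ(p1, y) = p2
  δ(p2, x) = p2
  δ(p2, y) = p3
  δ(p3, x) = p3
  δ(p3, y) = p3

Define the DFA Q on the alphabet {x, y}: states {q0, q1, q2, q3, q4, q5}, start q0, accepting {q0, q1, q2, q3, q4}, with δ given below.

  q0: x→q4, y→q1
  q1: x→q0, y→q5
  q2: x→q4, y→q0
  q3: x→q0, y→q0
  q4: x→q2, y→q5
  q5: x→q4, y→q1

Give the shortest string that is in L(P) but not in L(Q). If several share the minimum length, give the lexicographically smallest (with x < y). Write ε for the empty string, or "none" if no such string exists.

The string yy is accepted by P but not by Q.
No shorter string lies in the difference, and yy is the lexicographically first length-2 string in L(P) \ L(Q).

yy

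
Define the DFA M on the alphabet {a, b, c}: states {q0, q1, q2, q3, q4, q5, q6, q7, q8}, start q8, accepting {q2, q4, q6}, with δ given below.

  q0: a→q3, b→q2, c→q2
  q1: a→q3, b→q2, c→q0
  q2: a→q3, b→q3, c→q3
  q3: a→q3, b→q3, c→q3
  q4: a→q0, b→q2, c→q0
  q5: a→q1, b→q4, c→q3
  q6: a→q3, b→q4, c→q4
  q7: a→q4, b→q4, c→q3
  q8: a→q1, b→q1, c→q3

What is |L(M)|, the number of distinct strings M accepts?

The useful subgraph on states {q0, q1, q2, q8} is acyclic, so L(M) is finite; the longest accepting path visits 4 useful states, giving maximum string length 3.
Counting accepting paths from q8 by length: 2 of length 2, 4 of length 3. Total 6.

6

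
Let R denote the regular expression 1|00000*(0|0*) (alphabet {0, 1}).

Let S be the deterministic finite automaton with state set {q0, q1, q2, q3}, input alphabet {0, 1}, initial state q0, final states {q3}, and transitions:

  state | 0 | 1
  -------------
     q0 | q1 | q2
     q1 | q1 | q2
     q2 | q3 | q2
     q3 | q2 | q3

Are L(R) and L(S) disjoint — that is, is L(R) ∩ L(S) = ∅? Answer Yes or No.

Yes

Converting the expression R to a DFA (subset construction, then merging equivalent states) gives the minimal DFA with states {r0, r1, r2, r3, r4, r5, r6}, start state r0, accepting states {r2, r6} and transitions r0: 0→r1, 1→r2; r1: 0→r3, 1→r4; r2: 0→r4, 1→r4; r3: 0→r5, 1→r4; r4: 0→r4, 1→r4; r5: 0→r6, 1→r4; r6: 0→r6, 1→r4.
Exploring the product automaton R × S from the start pair (r0, q0), following both machines on each input symbol, reaches 8 state pairs: (r0, q0), (r1, q1), (r2, q2), (r3, q1), (r4, q2), (r4, q3), (r5, q1), (r6, q1).
R accepts in {r2, r6} and S accepts in {q3}; no reachable pair has both components accepting, so no string drives both machines to acceptance simultaneously and L(R) ∩ L(S) = ∅.
So no string is accepted by both, and the intersection is empty.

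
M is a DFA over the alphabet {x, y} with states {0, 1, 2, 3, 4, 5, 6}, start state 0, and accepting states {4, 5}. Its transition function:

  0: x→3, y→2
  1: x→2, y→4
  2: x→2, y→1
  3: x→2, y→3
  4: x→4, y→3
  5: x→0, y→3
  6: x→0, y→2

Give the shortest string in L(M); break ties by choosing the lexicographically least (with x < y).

A breadth-first search from 0 reaches an accepting state first via the path 0 → 2 → 1 → 4 on input yyy.
No string of length < 3 is accepted (BFS exhausts all shorter strings without reaching an accepting state), and yyy is the lexicographically least accepting string of length 3.

yyy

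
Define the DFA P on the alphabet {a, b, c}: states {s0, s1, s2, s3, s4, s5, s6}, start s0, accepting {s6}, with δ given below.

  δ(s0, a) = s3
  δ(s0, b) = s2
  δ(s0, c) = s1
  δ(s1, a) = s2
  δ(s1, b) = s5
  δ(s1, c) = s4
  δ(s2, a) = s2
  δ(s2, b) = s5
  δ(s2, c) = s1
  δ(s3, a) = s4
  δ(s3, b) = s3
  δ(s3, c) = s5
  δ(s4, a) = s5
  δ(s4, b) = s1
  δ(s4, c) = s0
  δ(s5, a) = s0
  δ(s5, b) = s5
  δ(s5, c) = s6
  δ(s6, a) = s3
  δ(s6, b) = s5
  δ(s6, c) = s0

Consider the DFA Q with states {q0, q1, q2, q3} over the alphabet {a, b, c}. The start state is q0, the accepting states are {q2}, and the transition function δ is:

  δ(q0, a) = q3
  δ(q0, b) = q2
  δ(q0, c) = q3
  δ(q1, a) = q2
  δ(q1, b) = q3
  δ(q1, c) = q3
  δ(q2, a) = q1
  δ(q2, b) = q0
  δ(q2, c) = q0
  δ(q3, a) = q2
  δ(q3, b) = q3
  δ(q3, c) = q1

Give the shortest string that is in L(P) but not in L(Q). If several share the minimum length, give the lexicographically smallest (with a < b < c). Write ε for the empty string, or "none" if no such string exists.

acc

The string acc is accepted by P but not by Q.
No shorter string lies in the difference, and acc is the lexicographically first length-3 string in L(P) \ L(Q).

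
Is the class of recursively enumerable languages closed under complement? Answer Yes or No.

If both L and its complement were r.e., running the two recognisers in parallel would decide L, so L would be recursive; but there are r.e. languages that are not recursive (e.g. the halting problem), and their complements are therefore not r.e.

No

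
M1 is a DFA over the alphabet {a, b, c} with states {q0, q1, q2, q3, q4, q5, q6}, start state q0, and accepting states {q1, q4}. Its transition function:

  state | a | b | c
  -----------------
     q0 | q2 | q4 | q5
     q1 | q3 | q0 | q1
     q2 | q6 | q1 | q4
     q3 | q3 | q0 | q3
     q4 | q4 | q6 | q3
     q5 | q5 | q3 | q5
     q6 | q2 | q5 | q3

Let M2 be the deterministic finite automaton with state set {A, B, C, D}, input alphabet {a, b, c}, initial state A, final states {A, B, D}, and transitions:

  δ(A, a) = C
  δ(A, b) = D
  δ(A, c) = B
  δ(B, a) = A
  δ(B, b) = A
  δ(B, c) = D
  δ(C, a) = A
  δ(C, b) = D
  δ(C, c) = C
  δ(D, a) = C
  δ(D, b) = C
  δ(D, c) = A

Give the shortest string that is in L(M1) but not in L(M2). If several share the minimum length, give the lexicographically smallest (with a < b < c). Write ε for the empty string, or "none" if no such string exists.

The string ac is accepted by M1 but not by M2.
No shorter string lies in the difference, and ac is the lexicographically first length-2 string in L(M1) \ L(M2).

ac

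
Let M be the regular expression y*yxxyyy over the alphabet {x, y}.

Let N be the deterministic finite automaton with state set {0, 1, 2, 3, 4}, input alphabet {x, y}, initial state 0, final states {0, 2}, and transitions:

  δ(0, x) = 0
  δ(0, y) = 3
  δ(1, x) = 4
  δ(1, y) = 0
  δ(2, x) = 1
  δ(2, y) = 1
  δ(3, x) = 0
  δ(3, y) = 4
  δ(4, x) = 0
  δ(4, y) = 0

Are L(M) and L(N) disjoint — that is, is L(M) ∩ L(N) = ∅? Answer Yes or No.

The string yxxyyy is accepted by both M and N.
Hence L(M) ∩ L(N) ≠ ∅.

No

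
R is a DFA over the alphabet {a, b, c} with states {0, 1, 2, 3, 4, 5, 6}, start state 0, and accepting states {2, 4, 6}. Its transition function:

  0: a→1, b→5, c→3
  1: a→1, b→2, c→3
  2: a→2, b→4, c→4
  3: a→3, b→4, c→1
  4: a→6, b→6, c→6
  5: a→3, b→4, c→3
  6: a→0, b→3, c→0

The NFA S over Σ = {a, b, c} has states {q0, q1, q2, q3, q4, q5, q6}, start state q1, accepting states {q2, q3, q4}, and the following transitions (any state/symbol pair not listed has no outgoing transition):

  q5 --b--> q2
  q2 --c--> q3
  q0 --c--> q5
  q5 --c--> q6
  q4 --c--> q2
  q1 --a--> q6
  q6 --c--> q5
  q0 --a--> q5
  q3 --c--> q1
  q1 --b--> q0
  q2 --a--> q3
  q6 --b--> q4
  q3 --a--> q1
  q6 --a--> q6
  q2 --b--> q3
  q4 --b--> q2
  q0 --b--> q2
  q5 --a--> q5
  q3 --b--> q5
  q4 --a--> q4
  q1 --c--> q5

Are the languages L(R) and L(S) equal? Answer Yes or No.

Yes

Exploring the product automaton R × S from the start pair (0, q1), following both machines on each input symbol, reaches 7 state pairs: (0, q1), (1, q6), (5, q0), (3, q5), (2, q4), (4, q2), (6, q3).
R accepts in {2, 4, 6} and S accepts in {q2, q3, q4}. In every reachable pair the two components are either both accepting — (2, q4), (4, q2), (6, q3) — or both non-accepting, so no string is accepted by exactly one of the machines: L(R) \ L(S) and L(S) \ L(R) are both empty.
Hence every string is accepted by R iff it is accepted by S, and the two languages coincide.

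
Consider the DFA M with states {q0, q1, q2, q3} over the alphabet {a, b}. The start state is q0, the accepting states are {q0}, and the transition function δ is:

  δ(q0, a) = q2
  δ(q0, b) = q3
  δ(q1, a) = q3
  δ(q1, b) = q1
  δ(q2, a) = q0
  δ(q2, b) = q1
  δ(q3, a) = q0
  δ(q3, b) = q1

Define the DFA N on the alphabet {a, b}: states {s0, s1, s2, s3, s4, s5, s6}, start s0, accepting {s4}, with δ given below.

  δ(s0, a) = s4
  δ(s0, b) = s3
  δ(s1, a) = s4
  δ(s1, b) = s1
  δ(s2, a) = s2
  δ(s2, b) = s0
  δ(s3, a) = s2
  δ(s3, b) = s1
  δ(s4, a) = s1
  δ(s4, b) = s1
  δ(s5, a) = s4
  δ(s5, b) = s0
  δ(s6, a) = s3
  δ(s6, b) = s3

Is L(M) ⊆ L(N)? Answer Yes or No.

No

The empty string ε is in L(M) but not in L(N).
So L(M) ⊄ L(N).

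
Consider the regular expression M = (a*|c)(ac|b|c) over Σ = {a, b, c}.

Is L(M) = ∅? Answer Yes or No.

The string b matches the expression, so it belongs to L(M).
Since L(M) contains at least one string, it is not empty.

No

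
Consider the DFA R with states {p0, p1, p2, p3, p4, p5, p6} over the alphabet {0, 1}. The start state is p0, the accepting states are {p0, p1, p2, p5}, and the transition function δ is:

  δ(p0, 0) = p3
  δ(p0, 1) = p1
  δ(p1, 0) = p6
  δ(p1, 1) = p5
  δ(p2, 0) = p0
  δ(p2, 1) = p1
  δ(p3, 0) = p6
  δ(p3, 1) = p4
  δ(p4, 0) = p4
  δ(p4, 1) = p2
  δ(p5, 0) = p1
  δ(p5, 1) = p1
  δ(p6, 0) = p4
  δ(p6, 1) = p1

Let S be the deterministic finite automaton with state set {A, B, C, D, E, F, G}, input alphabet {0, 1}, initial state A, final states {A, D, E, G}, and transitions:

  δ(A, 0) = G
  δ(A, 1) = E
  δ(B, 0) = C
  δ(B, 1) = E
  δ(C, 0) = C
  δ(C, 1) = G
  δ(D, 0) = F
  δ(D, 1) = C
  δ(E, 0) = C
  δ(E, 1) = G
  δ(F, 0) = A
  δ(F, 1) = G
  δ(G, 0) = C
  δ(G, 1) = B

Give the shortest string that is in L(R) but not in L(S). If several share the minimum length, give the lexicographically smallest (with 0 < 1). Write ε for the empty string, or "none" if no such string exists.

110

The string 110 is accepted by R but not by S.
No shorter string lies in the difference, and 110 is the lexicographically first length-3 string in L(R) \ L(S).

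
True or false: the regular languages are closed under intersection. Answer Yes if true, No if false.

Yes

Run DFAs for L₁ and L₂ in parallel: the product automaton with state set Q₁ × Q₂, start (q₁, q₂) and accepting set F₁ × F₂ recognises L₁ ∩ L₂.
So the regular languages are closed under intersection.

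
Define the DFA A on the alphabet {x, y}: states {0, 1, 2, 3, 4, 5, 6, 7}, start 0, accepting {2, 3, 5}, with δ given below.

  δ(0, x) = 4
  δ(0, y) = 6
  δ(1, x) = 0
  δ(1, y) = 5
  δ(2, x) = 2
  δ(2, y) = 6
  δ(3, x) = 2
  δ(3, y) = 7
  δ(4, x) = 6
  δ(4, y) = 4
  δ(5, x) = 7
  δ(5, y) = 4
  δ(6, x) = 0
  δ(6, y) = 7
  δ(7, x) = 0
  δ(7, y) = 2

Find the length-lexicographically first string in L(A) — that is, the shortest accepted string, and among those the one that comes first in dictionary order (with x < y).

yyy

A breadth-first search from 0 reaches an accepting state first via the path 0 → 6 → 7 → 2 on input yyy.
No string of length < 3 is accepted (BFS exhausts all shorter strings without reaching an accepting state), and yyy is the lexicographically least accepting string of length 3.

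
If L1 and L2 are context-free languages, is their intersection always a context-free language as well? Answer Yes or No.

{aⁿbⁿcᵐ : m,n≥0} and {aᵐbⁿcⁿ : m,n≥0} are both context-free, but their intersection {aⁿbⁿcⁿ : n≥0} is not (pumping lemma).

No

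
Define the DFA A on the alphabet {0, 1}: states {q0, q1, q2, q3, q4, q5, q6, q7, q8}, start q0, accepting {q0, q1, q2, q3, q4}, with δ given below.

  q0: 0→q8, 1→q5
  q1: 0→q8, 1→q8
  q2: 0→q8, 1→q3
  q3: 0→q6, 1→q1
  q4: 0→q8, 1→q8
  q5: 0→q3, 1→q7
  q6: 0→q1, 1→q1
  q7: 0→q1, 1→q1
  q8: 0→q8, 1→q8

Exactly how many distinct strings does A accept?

The useful subgraph on states {q0, q1, q3, q5, q6, q7} is acyclic, so L(A) is finite; the longest accepting path visits 5 useful states, giving maximum string length 4.
Counting accepting paths from q0 by length: 1 of length 0, 1 of length 2, 3 of length 3, 2 of length 4. Total 7.

7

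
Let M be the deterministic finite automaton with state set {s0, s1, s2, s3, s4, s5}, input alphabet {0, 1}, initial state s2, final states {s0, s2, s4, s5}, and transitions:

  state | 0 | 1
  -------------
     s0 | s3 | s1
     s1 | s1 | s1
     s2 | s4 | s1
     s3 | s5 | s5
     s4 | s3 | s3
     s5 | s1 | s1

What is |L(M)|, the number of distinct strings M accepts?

The useful subgraph on states {s2, s3, s4, s5} is acyclic, so L(M) is finite; the longest accepting path visits 4 useful states, giving maximum string length 3.
Counting accepting paths from s2 by length: 1 of length 0, 1 of length 1, 4 of length 3. Total 6.

6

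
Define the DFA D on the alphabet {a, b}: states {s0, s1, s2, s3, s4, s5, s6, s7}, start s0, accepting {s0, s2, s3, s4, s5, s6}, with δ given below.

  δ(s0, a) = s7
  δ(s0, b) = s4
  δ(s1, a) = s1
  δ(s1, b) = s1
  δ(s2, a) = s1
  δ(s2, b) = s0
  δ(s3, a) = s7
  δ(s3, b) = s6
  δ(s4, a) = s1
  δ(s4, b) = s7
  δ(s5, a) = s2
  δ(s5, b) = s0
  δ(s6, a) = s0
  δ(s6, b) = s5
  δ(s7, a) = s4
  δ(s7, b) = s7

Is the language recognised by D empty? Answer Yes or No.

No

The empty string ε is accepted: the run s0 ends in the accepting state s0.
Since at least one string is accepted, L(D) is not empty.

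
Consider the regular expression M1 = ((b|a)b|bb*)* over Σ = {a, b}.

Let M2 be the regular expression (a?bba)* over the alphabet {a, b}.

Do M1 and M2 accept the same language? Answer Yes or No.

The string b is accepted by M1 but rejected by M2.
So L(M1) ≠ L(M2).

No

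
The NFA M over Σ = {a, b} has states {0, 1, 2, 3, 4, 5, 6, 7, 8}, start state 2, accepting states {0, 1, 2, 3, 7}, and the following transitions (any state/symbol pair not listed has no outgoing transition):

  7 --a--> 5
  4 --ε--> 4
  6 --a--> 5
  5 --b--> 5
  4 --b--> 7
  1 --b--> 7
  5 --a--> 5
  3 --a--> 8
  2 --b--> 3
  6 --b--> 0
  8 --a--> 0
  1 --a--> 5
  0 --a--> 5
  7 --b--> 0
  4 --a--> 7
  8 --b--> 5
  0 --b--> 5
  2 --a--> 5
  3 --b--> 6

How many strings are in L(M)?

4

The useful subgraph on states {0, 2, 3, 6, 8} is acyclic, so L(M) is finite; the longest accepting path visits 4 useful states, giving maximum string length 3.
Counting accepting paths from 2 by length: 1 of length 0, 1 of length 1, 2 of length 3. Total 4.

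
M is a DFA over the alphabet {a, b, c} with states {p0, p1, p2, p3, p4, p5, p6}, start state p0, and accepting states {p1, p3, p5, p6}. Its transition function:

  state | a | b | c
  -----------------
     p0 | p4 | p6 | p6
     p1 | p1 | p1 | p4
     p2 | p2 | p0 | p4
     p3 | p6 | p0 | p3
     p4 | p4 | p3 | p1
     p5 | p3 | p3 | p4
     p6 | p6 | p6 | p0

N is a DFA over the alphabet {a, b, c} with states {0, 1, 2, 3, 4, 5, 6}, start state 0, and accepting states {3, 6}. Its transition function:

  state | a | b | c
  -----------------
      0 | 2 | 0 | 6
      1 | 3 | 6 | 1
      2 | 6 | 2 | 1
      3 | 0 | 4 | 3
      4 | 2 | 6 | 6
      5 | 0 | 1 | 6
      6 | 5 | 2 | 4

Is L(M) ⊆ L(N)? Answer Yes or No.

No

The string b is in L(M) but not in L(N).
So L(M) ⊄ L(N).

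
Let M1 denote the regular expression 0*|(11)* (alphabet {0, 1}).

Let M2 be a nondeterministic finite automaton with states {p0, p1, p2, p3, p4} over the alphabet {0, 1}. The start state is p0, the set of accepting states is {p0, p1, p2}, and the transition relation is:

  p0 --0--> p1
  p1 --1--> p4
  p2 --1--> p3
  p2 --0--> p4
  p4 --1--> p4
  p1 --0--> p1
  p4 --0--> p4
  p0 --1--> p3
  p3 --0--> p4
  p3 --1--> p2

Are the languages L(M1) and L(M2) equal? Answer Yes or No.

Converting the expression M1 to a DFA (subset construction, then merging equivalent states) gives the minimal DFA with states {r0, r1, r2, r3, r4}, start state r0, accepting states {r0, r1, r4} and transitions r0: 0→r1, 1→r2; r1: 0→r1, 1→r3; r2: 0→r3, 1→r4; r3: 0→r3, 1→r3; r4: 0→r3, 1→r2.
Exploring the product automaton M1 × M2 from the start pair (r0, p0), following both machines on each input symbol, reaches 5 state pairs: (r0, p0), (r1, p1), (r2, p3), (r3, p4), (r4, p2).
M1 accepts in {r0, r1, r4} and M2 accepts in {p0, p1, p2}. In every reachable pair the two components are either both accepting — (r0, p0), (r1, p1), (r4, p2) — or both non-accepting, so no string is accepted by exactly one of the machines: L(M1) \ L(M2) and L(M2) \ L(M1) are both empty.
Hence every string is accepted by M1 iff it is accepted by M2, and the two languages coincide.

Yes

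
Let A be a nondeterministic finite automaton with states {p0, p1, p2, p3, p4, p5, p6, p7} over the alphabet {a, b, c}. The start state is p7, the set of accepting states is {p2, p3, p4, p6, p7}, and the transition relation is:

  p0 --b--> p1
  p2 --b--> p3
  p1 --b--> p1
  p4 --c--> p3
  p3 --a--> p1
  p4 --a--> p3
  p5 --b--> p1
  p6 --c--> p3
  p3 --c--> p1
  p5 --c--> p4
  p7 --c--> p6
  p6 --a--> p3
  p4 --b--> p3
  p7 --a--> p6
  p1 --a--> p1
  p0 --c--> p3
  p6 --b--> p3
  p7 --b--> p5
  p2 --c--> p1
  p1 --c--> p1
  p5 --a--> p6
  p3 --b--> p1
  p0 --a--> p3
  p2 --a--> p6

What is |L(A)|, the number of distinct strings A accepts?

17

The useful subgraph on states {p3, p4, p5, p6, p7} is acyclic, so L(A) is finite; the longest accepting path visits 4 useful states, giving maximum string length 3.
Counting accepting paths from p7 by length: 1 of length 0, 2 of length 1, 8 of length 2, 6 of length 3. Total 17.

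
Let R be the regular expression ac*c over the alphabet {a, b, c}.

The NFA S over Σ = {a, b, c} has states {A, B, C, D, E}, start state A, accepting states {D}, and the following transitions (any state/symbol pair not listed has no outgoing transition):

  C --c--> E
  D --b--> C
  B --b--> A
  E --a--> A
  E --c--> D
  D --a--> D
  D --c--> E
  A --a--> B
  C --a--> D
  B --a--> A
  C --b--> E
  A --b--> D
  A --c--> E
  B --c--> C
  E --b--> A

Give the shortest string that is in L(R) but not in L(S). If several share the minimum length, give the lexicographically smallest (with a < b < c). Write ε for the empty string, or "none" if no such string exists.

ac

The string ac is accepted by R but not by S.
No shorter string lies in the difference, and ac is the lexicographically first length-2 string in L(R) \ L(S).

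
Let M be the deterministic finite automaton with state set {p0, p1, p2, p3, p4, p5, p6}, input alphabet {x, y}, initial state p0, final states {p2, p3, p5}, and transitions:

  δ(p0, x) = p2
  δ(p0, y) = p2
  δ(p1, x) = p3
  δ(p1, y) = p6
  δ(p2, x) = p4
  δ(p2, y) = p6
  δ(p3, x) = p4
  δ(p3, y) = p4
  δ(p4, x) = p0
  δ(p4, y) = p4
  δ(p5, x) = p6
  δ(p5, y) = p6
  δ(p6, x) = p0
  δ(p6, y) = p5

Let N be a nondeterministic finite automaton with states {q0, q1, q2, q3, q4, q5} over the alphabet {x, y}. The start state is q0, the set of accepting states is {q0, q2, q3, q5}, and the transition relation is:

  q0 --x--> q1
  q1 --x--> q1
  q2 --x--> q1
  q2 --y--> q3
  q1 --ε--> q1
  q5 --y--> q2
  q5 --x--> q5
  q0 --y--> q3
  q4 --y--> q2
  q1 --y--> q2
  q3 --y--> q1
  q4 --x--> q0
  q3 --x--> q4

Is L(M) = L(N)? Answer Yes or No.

The string x is accepted by M but rejected by N.
So L(M) ≠ L(N).

No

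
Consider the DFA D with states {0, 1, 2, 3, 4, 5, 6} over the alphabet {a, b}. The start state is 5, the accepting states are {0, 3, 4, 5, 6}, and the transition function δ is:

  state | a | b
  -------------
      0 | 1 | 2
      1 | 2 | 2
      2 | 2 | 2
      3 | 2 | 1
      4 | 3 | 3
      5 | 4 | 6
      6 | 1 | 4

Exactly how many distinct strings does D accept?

The useful subgraph on states {3, 4, 5, 6} is acyclic, so L(D) is finite; the longest accepting path visits 4 useful states, giving maximum string length 3.
Counting accepting paths from 5 by length: 1 of length 0, 2 of length 1, 3 of length 2, 2 of length 3. Total 8.

8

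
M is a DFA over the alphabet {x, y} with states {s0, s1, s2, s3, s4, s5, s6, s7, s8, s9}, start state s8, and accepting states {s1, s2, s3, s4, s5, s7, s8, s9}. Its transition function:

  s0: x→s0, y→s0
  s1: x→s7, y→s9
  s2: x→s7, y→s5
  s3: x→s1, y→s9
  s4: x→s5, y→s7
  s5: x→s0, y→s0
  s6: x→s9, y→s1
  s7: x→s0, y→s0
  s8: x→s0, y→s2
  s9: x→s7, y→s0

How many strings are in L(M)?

4

The useful subgraph on states {s2, s5, s7, s8} is acyclic, so L(M) is finite; the longest accepting path visits 3 useful states, giving maximum string length 2.
Counting accepting paths from s8 by length: 1 of length 0, 1 of length 1, 2 of length 2. Total 4.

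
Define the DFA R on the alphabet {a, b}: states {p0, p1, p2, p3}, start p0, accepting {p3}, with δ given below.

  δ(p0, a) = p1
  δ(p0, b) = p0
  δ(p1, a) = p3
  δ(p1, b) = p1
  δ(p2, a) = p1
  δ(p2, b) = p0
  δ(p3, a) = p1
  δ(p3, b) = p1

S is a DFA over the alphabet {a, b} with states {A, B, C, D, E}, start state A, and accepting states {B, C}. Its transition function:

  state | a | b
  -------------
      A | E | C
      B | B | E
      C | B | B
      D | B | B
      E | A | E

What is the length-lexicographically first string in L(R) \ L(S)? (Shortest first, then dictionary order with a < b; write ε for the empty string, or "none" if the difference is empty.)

The string aa is accepted by R but not by S.
No shorter string lies in the difference, and aa is the lexicographically first length-2 string in L(R) \ L(S).

aa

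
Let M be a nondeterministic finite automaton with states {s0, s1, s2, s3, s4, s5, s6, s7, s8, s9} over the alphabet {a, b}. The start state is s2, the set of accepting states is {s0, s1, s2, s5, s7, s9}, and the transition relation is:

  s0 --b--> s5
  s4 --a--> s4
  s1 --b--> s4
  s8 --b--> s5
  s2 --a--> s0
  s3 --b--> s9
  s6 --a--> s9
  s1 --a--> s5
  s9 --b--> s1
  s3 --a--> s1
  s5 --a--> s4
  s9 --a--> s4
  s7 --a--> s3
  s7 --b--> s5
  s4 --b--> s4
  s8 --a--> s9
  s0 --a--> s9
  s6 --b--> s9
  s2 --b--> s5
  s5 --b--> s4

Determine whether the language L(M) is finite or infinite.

The useful states (reachable from s2 and able to reach an accepting state) are {s0, s1, s2, s5, s9}.
Restricted to these states the transition graph has no cycle, so every accepting path has bounded length and L is finite.

finite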